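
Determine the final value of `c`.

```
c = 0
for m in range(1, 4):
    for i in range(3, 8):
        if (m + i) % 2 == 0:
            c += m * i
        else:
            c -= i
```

45

m=1,i=3: even sum, c = 0+3 = 3
m=1,i=4: odd sum, c = 3-4 = -1
m=1,i=5: even sum, c = (-1)+5 = 4
m=1,i=6: odd sum, c = 4-6 = -2
m=1,i=7: even sum, c = (-2)+7 = 5
m=2,i=3: odd sum, c = 5-3 = 2
m=2,i=4: even sum, c = 2+8 = 10
m=2,i=5: odd sum, c = 10-5 = 5
m=2,i=6: even sum, c = 5+12 = 17
m=2,i=7: odd sum, c = 17-7 = 10
m=3,i=3: even sum, c = 10+9 = 19
m=3,i=4: odd sum, c = 19-4 = 15
m=3,i=5: even sum, c = 15+15 = 30
m=3,i=6: odd sum, c = 30-6 = 24
m=3,i=7: even sum, c = 24+21 = 45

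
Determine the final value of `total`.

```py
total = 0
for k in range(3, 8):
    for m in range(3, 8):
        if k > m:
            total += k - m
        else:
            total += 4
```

k=3,m=3: not 3>3, total = 0+4 = 4
k=3,m=4: not 3>4, total = 4+4 = 8
k=3,m=5: not 3>5, total = 8+4 = 12
k=3,m=6: not 3>6, total = 12+4 = 16
k=3,m=7: not 3>7, total = 16+4 = 20
k=4,m=3: 4>3, total = 20+1 = 21
k=4,m=4: not 4>4, total = 21+4 = 25
k=4,m=5: not 4>5, total = 25+4 = 29
k=4,m=6: not 4>6, total = 29+4 = 33
k=4,m=7: not 4>7, total = 33+4 = 37
k=5,m=3: 5>3, total = 37+2 = 39
k=5,m=4: 5>4, total = 39+1 = 40
k=5,m=5: not 5>5, total = 40+4 = 44
k=5,m=6: not 5>6, total = 44+4 = 48
k=5,m=7: not 5>7, total = 48+4 = 52
k=6,m=3: 6>3, total = 52+3 = 55
k=6,m=4: 6>4, total = 55+2 = 57
k=6,m=5: 6>5, total = 57+1 = 58
k=6,m=6: not 6>6, total = 58+4 = 62
k=6,m=7: not 6>7, total = 62+4 = 66
k=7,m=3: 7>3, total = 66+4 = 70
k=7,m=4: 7>4, total = 70+3 = 73
k=7,m=5: 7>5, total = 73+2 = 75
k=7,m=6: 7>6, total = 75+1 = 76
k=7,m=7: not 7>7, total = 76+4 = 80

80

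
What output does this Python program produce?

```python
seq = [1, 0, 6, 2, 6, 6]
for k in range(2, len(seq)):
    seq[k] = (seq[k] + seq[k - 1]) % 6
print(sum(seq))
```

k=2: seq[2] = (6+0)%6 = 0 → [1, 0, 0, 2, 6, 6]
k=3: seq[3] = (2+0)%6 = 2 → [1, 0, 0, 2, 6, 6]
k=4: seq[4] = (6+2)%6 = 2 → [1, 0, 0, 2, 2, 6]
k=5: seq[5] = (6+2)%6 = 2 → [1, 0, 0, 2, 2, 2]
sum = 7

7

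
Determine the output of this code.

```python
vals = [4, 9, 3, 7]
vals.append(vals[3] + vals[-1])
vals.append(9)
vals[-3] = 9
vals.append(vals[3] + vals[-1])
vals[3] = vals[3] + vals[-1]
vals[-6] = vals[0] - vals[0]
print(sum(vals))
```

75

append vals[3]+vals[-1] = 7+7 = 14 → [4, 9, 3, 7, 14]
append 9 → [4, 9, 3, 7, 14, 9]
vals[-3] = 9 → [4, 9, 3, 9, 14, 9]
append vals[3]+vals[-1] = 9+9 = 18 → [4, 9, 3, 9, 14, 9, 18]
vals[3] = vals[3]+vals[-1] = 9+18 = 27 → [4, 9, 3, 27, 14, 9, 18]
vals[-6] = vals[0]-vals[0] = 4-4 = 0 → [4, 0, 3, 27, 14, 9, 18]
sum = 75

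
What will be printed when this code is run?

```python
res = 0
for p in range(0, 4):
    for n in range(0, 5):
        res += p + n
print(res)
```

p=0,n=0: res = 0+0 = 0
p=0,n=1: res = 0+1 = 1
p=0,n=2: res = 1+2 = 3
p=0,n=3: res = 3+3 = 6
p=0,n=4: res = 6+4 = 10
p=1,n=0: res = 10+1 = 11
p=1,n=1: res = 11+2 = 13
p=1,n=2: res = 13+3 = 16
p=1,n=3: res = 16+4 = 20
p=1,n=4: res = 20+5 = 25
p=2,n=0: res = 25+2 = 27
p=2,n=1: res = 27+3 = 30
p=2,n=2: res = 30+4 = 34
p=2,n=3: res = 34+5 = 39
p=2,n=4: res = 39+6 = 45
p=3,n=0: res = 45+3 = 48
p=3,n=1: res = 48+4 = 52
p=3,n=2: res = 52+5 = 57
p=3,n=3: res = 57+6 = 63
p=3,n=4: res = 63+7 = 70

70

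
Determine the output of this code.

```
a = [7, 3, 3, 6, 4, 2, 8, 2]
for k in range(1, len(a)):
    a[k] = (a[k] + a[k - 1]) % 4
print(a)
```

k=1: a[1] = (3+7)%4 = 2 → [7, 2, 3, 6, 4, 2, 8, 2]
k=2: a[2] = (3+2)%4 = 1 → [7, 2, 1, 6, 4, 2, 8, 2]
k=3: a[3] = (6+1)%4 = 3 → [7, 2, 1, 3, 4, 2, 8, 2]
k=4: a[4] = (4+3)%4 = 3 → [7, 2, 1, 3, 3, 2, 8, 2]
k=5: a[5] = (2+3)%4 = 1 → [7, 2, 1, 3, 3, 1, 8, 2]
k=6: a[6] = (8+1)%4 = 1 → [7, 2, 1, 3, 3, 1, 1, 2]
k=7: a[7] = (2+1)%4 = 3 → [7, 2, 1, 3, 3, 1, 1, 3]

[7, 2, 1, 3, 3, 1, 1, 3]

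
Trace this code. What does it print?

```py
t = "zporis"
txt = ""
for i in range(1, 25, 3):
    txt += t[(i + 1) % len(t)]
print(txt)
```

osososos

i=1: add t[2]='o' → 'o'
i=4: add t[5]='s' → 'os'
i=7: add t[2]='o' → 'oso'
i=10: add t[5]='s' → 'osos'
i=13: add t[2]='o' → 'ososo'
i=16: add t[5]='s' → 'ososos'
i=19: add t[2]='o' → 'osososo'
i=22: add t[5]='s' → 'osososos'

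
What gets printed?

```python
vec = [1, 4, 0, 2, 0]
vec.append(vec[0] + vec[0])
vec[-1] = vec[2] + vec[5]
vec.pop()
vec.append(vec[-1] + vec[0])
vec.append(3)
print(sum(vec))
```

append vec[0]+vec[0] = 1+1 = 2 → [1, 4, 0, 2, 0, 2]
vec[-1] = vec[2]+vec[5] = 0+2 = 2 → [1, 4, 0, 2, 0, 2]
pop() removes 2 → [1, 4, 0, 2, 0]
append vec[-1]+vec[0] = 0+1 = 1 → [1, 4, 0, 2, 0, 1]
append 3 → [1, 4, 0, 2, 0, 1, 3]
sum = 11

11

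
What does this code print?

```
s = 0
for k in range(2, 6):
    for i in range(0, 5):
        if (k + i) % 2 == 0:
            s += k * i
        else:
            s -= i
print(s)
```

k=2,i=0: even sum, s = 0+0 = 0
k=2,i=1: odd sum, s = 0-1 = -1
k=2,i=2: even sum, s = (-1)+4 = 3
k=2,i=3: odd sum, s = 3-3 = 0
k=2,i=4: even sum, s = 0+8 = 8
k=3,i=0: odd sum, s = 8-0 = 8
k=3,i=1: even sum, s = 8+3 = 11
k=3,i=2: odd sum, s = 11-2 = 9
k=3,i=3: even sum, s = 9+9 = 18
k=3,i=4: odd sum, s = 18-4 = 14
k=4,i=0: even sum, s = 14+0 = 14
k=4,i=1: odd sum, s = 14-1 = 13
k=4,i=2: even sum, s = 13+8 = 21
k=4,i=3: odd sum, s = 21-3 = 18
k=4,i=4: even sum, s = 18+16 = 34
k=5,i=0: odd sum, s = 34-0 = 34
k=5,i=1: even sum, s = 34+5 = 39
k=5,i=2: odd sum, s = 39-2 = 37
k=5,i=3: even sum, s = 37+15 = 52
k=5,i=4: odd sum, s = 52-4 = 48

48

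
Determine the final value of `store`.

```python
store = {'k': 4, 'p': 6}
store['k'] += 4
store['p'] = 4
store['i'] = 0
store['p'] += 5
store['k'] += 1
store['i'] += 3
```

store['k'] = 4+4 = 8 → {'k': 8, 'p': 6}
store['p'] = 4 → {'k': 8, 'p': 4}
store['i'] = 0 → {'k': 8, 'p': 4, 'i': 0}
store['p'] = 4+5 = 9 → {'k': 8, 'p': 9, 'i': 0}
store['k'] = 8+1 = 9 → {'k': 9, 'p': 9, 'i': 0}
store['i'] = 0+3 = 3 → {'k': 9, 'p': 9, 'i': 3}

{'k': 9, 'p': 9, 'i': 3}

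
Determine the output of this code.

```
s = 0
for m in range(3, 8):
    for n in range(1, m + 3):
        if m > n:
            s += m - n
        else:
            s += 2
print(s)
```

m=3,n=1: 3>1, s = 0+2 = 2
m=3,n=2: 3>2, s = 2+1 = 3
m=3,n=3: not 3>3, s = 3+2 = 5
m=3,n=4: not 3>4, s = 5+2 = 7
m=3,n=5: not 3>5, s = 7+2 = 9
m=4,n=1: 4>1, s = 9+3 = 12
m=4,n=2: 4>2, s = 12+2 = 14
m=4,n=3: 4>3, s = 14+1 = 15
m=4,n=4: not 4>4, s = 15+2 = 17
m=4,n=5: not 4>5, s = 17+2 = 19
m=4,n=6: not 4>6, s = 19+2 = 21
m=5,n=1: 5>1, s = 21+4 = 25
m=5,n=2: 5>2, s = 25+3 = 28
m=5,n=3: 5>3, s = 28+2 = 30
m=5,n=4: 5>4, s = 30+1 = 31
m=5,n=5: not 5>5, s = 31+2 = 33
m=5,n=6: not 5>6, s = 33+2 = 35
m=5,n=7: not 5>7, s = 35+2 = 37
m=6,n=1: 6>1, s = 37+5 = 42
m=6,n=2: 6>2, s = 42+4 = 46
m=6,n=3: 6>3, s = 46+3 = 49
m=6,n=4: 6>4, s = 49+2 = 51
m=6,n=5: 6>5, s = 51+1 = 52
m=6,n=6: not 6>6, s = 52+2 = 54
m=6,n=7: not 6>7, s = 54+2 = 56
m=6,n=8: not 6>8, s = 56+2 = 58
m=7,n=1: 7>1, s = 58+6 = 64
m=7,n=2: 7>2, s = 64+5 = 69
m=7,n=3: 7>3, s = 69+4 = 73
m=7,n=4: 7>4, s = 73+3 = 76
m=7,n=5: 7>5, s = 76+2 = 78
m=7,n=6: 7>6, s = 78+1 = 79
m=7,n=7: not 7>7, s = 79+2 = 81
m=7,n=8: not 7>8, s = 81+2 = 83
m=7,n=9: not 7>9, s = 83+2 = 85

85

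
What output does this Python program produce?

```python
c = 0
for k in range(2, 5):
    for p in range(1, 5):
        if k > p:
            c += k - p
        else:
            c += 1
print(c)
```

k=2,p=1: 2>1, c = 0+1 = 1
k=2,p=2: not 2>2, c = 1+1 = 2
k=2,p=3: not 2>3, c = 2+1 = 3
k=2,p=4: not 2>4, c = 3+1 = 4
k=3,p=1: 3>1, c = 4+2 = 6
k=3,p=2: 3>2, c = 6+1 = 7
k=3,p=3: not 3>3, c = 7+1 = 8
k=3,p=4: not 3>4, c = 8+1 = 9
k=4,p=1: 4>1, c = 9+3 = 12
k=4,p=2: 4>2, c = 12+2 = 14
k=4,p=3: 4>3, c = 14+1 = 15
k=4,p=4: not 4>4, c = 15+1 = 16

16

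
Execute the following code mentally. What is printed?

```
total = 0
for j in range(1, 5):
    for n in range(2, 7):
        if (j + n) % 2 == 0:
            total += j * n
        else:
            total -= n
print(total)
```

j=1,n=2: odd sum, total = 0-2 = -2
j=1,n=3: even sum, total = (-2)+3 = 1
j=1,n=4: odd sum, total = 1-4 = -3
j=1,n=5: even sum, total = (-3)+5 = 2
j=1,n=6: odd sum, total = 2-6 = -4
j=2,n=2: even sum, total = (-4)+4 = 0
j=2,n=3: odd sum, total = 0-3 = -3
j=2,n=4: even sum, total = (-3)+8 = 5
j=2,n=5: odd sum, total = 5-5 = 0
j=2,n=6: even sum, total = 0+12 = 12
j=3,n=2: odd sum, total = 12-2 = 10
j=3,n=3: even sum, total = 10+9 = 19
j=3,n=4: odd sum, total = 19-4 = 15
j=3,n=5: even sum, total = 15+15 = 30
j=3,n=6: odd sum, total = 30-6 = 24
j=4,n=2: even sum, total = 24+8 = 32
j=4,n=3: odd sum, total = 32-3 = 29
j=4,n=4: even sum, total = 29+16 = 45
j=4,n=5: odd sum, total = 45-5 = 40
j=4,n=6: even sum, total = 40+24 = 64

64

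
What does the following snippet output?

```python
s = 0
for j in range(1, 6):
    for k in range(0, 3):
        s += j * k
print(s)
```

j=1,k=0: s = 0+0 = 0
j=1,k=1: s = 0+1 = 1
j=1,k=2: s = 1+2 = 3
j=2,k=0: s = 3+0 = 3
j=2,k=1: s = 3+2 = 5
j=2,k=2: s = 5+4 = 9
j=3,k=0: s = 9+0 = 9
j=3,k=1: s = 9+3 = 12
j=3,k=2: s = 12+6 = 18
j=4,k=0: s = 18+0 = 18
j=4,k=1: s = 18+4 = 22
j=4,k=2: s = 22+8 = 30
j=5,k=0: s = 30+0 = 30
j=5,k=1: s = 30+5 = 35
j=5,k=2: s = 35+10 = 45

45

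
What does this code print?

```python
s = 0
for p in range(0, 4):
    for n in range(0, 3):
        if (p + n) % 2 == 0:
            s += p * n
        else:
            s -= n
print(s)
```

2

p=0,n=0: even sum, s = 0+0 = 0
p=0,n=1: odd sum, s = 0-1 = -1
p=0,n=2: even sum, s = (-1)+0 = -1
p=1,n=0: odd sum, s = (-1)-0 = -1
p=1,n=1: even sum, s = (-1)+1 = 0
p=1,n=2: odd sum, s = 0-2 = -2
p=2,n=0: even sum, s = (-2)+0 = -2
p=2,n=1: odd sum, s = (-2)-1 = -3
p=2,n=2: even sum, s = (-3)+4 = 1
p=3,n=0: odd sum, s = 1-0 = 1
p=3,n=1: even sum, s = 1+3 = 4
p=3,n=2: odd sum, s = 4-2 = 2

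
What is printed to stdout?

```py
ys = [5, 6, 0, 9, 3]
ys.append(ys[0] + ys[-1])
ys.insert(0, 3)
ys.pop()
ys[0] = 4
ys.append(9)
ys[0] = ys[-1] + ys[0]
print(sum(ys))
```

append ys[0]+ys[-1] = 5+3 = 8 → [5, 6, 0, 9, 3, 8]
insert 3 at 0 → [3, 5, 6, 0, 9, 3, 8]
pop() removes 8 → [3, 5, 6, 0, 9, 3]
ys[0] = 4 → [4, 5, 6, 0, 9, 3]
append 9 → [4, 5, 6, 0, 9, 3, 9]
ys[0] = ys[-1]+ys[0] = 9+4 = 13 → [13, 5, 6, 0, 9, 3, 9]
sum = 45

45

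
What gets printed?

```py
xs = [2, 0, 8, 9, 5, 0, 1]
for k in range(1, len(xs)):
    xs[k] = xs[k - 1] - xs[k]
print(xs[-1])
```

k=1: xs[1] = 2-0 = 2 → [2, 2, 8, 9, 5, 0, 1]
k=2: xs[2] = 2-8 = -6 → [2, 2, -6, 9, 5, 0, 1]
k=3: xs[3] = (-6)-9 = -15 → [2, 2, -6, -15, 5, 0, 1]
k=4: xs[4] = (-15)-5 = -20 → [2, 2, -6, -15, -20, 0, 1]
k=5: xs[5] = (-20)-0 = -20 → [2, 2, -6, -15, -20, -20, 1]
k=6: xs[6] = (-20)-1 = -21 → [2, 2, -6, -15, -20, -20, -21]

-21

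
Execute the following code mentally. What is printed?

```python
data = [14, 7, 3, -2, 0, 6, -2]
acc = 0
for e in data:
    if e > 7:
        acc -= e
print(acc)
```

e=14: >7, acc = 0-14 = -14
e=7: not >7
e=3: not >7
e=-2: not >7
e=0: not >7
e=6: not >7
e=-2: not >7

-14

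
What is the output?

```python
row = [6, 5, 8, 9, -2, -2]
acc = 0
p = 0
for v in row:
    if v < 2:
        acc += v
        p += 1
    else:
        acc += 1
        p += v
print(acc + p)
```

v=6: not <2, acc = 0+1 = 1; p=6
v=5: not <2, acc = 1+1 = 2; p=11
v=8: not <2, acc = 2+1 = 3; p=19
v=9: not <2, acc = 3+1 = 4; p=28
v=-2: <2, acc = 4+(-2) = 2; p=29
v=-2: <2, acc = 2+(-2) = 0; p=30
acc+p = 0+30 = 30

30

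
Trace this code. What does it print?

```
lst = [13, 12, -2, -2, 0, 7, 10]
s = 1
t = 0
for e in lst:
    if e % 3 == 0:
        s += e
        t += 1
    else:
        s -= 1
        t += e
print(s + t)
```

e=13: not %3==0, s = 1-1 = 0; t=13
e=12: %3==0, s = 0+12 = 12; t=14
e=-2: not %3==0, s = 12-1 = 11; t=12
e=-2: not %3==0, s = 11-1 = 10; t=10
e=0: %3==0, s = 10+0 = 10; t=11
e=7: not %3==0, s = 10-1 = 9; t=18
e=10: not %3==0, s = 9-1 = 8; t=28
s+t = 8+28 = 36

36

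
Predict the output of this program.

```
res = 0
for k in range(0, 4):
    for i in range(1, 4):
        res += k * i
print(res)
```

36

k=0,i=1: res = 0+0 = 0
k=0,i=2: res = 0+0 = 0
k=0,i=3: res = 0+0 = 0
k=1,i=1: res = 0+1 = 1
k=1,i=2: res = 1+2 = 3
k=1,i=3: res = 3+3 = 6
k=2,i=1: res = 6+2 = 8
k=2,i=2: res = 8+4 = 12
k=2,i=3: res = 12+6 = 18
k=3,i=1: res = 18+3 = 21
k=3,i=2: res = 21+6 = 27
k=3,i=3: res = 27+9 = 36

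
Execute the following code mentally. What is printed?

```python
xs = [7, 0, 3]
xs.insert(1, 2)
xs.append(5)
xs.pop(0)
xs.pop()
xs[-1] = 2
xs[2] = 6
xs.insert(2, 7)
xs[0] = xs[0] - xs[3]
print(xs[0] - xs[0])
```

0

insert 2 at 1 → [7, 2, 0, 3]
append 5 → [7, 2, 0, 3, 5]
pop(0) removes 7 → [2, 0, 3, 5]
pop() removes 5 → [2, 0, 3]
xs[-1] = 2 → [2, 0, 2]
xs[2] = 6 → [2, 0, 6]
insert 7 at 2 → [2, 0, 7, 6]
xs[0] = xs[0]-xs[3] = 2-6 = -4 → [-4, 0, 7, 6]
xs[0]-xs[0] = (-4)-(-4) = 0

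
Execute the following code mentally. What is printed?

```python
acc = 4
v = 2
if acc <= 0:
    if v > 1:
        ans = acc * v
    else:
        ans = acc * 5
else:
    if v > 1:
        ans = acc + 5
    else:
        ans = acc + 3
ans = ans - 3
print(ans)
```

acc=4, v=2
acc <= 0 is False; v > 1 is True
→ ans = acc + 5 = 9
ans = 9-3 = 6

6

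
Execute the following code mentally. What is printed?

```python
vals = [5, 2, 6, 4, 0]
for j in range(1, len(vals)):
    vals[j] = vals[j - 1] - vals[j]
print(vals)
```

[5, 3, -3, -7, -7]

j=1: vals[1] = 5-2 = 3 → [5, 3, 6, 4, 0]
j=2: vals[2] = 3-6 = -3 → [5, 3, -3, 4, 0]
j=3: vals[3] = (-3)-4 = -7 → [5, 3, -3, -7, 0]
j=4: vals[4] = (-7)-0 = -7 → [5, 3, -3, -7, -7]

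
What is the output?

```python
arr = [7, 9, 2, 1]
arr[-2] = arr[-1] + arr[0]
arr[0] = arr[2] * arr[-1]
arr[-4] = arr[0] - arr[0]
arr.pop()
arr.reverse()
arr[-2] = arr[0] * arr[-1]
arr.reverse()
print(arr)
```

[0, 0, 8]

arr[-2] = arr[-1]+arr[0] = 1+7 = 8 → [7, 9, 8, 1]
arr[0] = arr[2]*arr[-1] = 8*1 = 8 → [8, 9, 8, 1]
arr[-4] = arr[0]-arr[0] = 8-8 = 0 → [0, 9, 8, 1]
pop() removes 1 → [0, 9, 8]
reverse → [8, 9, 0]
arr[-2] = arr[0]*arr[-1] = 8*0 = 0 → [8, 0, 0]
reverse → [0, 0, 8]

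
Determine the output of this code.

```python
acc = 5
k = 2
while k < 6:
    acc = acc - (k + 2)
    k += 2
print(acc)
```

-5

k=2: acc = 5-4 = 1
k=4: acc = 1-6 = -5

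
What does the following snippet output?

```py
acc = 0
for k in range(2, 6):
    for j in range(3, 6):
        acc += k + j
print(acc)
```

90

k=2,j=3: acc = 0+5 = 5
k=2,j=4: acc = 5+6 = 11
k=2,j=5: acc = 11+7 = 18
k=3,j=3: acc = 18+6 = 24
k=3,j=4: acc = 24+7 = 31
k=3,j=5: acc = 31+8 = 39
k=4,j=3: acc = 39+7 = 46
k=4,j=4: acc = 46+8 = 54
k=4,j=5: acc = 54+9 = 63
k=5,j=3: acc = 63+8 = 71
k=5,j=4: acc = 71+9 = 80
k=5,j=5: acc = 80+10 = 90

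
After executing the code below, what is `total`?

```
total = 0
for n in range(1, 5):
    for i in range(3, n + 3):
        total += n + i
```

n=1,i=3: total = 0+4 = 4
n=2,i=3: total = 4+5 = 9
n=2,i=4: total = 9+6 = 15
n=3,i=3: total = 15+6 = 21
n=3,i=4: total = 21+7 = 28
n=3,i=5: total = 28+8 = 36
n=4,i=3: total = 36+7 = 43
n=4,i=4: total = 43+8 = 51
n=4,i=5: total = 51+9 = 60
n=4,i=6: total = 60+10 = 70

70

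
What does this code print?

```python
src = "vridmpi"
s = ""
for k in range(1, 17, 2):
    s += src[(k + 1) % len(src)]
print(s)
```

imirdpvi

k=1: add src[2]='i' → 'i'
k=3: add src[4]='m' → 'im'
k=5: add src[6]='i' → 'imi'
k=7: add src[1]='r' → 'imir'
k=9: add src[3]='d' → 'imird'
k=11: add src[5]='p' → 'imirdp'
k=13: add src[0]='v' → 'imirdpv'
k=15: add src[2]='i' → 'imirdpvi'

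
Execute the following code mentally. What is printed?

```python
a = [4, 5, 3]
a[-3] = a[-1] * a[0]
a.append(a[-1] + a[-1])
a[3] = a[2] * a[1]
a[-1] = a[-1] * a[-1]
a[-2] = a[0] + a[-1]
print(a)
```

a[-3] = a[-1]*a[0] = 3*4 = 12 → [12, 5, 3]
append a[-1]+a[-1] = 3+3 = 6 → [12, 5, 3, 6]
a[3] = a[2]*a[1] = 3*5 = 15 → [12, 5, 3, 15]
a[-1] = a[-1]*a[-1] = 15*15 = 225 → [12, 5, 3, 225]
a[-2] = a[0]+a[-1] = 12+225 = 237 → [12, 5, 237, 225]

[12, 5, 237, 225]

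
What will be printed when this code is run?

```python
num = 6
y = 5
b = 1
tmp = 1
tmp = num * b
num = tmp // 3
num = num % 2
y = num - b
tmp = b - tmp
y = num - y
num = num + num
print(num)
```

tmp = 6*1 = 6
num = 6//3 = 2
num = 2%2 = 0
y = 0-1 = -1
tmp = 1-6 = -5
y = 0-(-1) = 1
num = 0+0 = 0

0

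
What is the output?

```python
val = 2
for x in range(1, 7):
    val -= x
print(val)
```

-19

x=1: val = 2-1 = 1
x=2: val = 1-2 = -1
x=3: val = (-1)-3 = -4
x=4: val = (-4)-4 = -8
x=5: val = (-8)-5 = -13
x=6: val = (-13)-6 = -19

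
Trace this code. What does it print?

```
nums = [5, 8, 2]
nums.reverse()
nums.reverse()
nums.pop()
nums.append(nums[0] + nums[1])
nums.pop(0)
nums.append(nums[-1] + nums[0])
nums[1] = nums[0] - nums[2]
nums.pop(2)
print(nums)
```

reverse → [2, 8, 5]
reverse → [5, 8, 2]
pop() removes 2 → [5, 8]
append nums[0]+nums[1] = 5+8 = 13 → [5, 8, 13]
pop(0) removes 5 → [8, 13]
append nums[-1]+nums[0] = 13+8 = 21 → [8, 13, 21]
nums[1] = nums[0]-nums[2] = 8-21 = -13 → [8, -13, 21]
pop(2) removes 21 → [8, -13]

[8, -13]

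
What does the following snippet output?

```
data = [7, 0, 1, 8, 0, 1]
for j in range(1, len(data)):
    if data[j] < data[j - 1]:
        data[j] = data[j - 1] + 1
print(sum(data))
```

57

j=1: 0<7, data[1] = 7+1 = 8 → [7, 8, 1, 8, 0, 1]
j=2: 1<8, data[2] = 8+1 = 9 → [7, 8, 9, 8, 0, 1]
j=3: 8<9, data[3] = 9+1 = 10 → [7, 8, 9, 10, 0, 1]
j=4: 0<10, data[4] = 10+1 = 11 → [7, 8, 9, 10, 11, 1]
j=5: 1<11, data[5] = 11+1 = 12 → [7, 8, 9, 10, 11, 12]
sum = 57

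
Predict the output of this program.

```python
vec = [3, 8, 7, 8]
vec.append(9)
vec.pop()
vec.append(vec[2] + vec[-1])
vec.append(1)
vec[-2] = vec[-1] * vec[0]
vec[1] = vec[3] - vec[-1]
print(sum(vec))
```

append 9 → [3, 8, 7, 8, 9]
pop() removes 9 → [3, 8, 7, 8]
append vec[2]+vec[-1] = 7+8 = 15 → [3, 8, 7, 8, 15]
append 1 → [3, 8, 7, 8, 15, 1]
vec[-2] = vec[-1]*vec[0] = 1*3 = 3 → [3, 8, 7, 8, 3, 1]
vec[1] = vec[3]-vec[-1] = 8-1 = 7 → [3, 7, 7, 8, 3, 1]
sum = 29

29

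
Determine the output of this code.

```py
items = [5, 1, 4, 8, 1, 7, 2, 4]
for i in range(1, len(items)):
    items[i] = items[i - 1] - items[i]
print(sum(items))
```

-64

i=1: items[1] = 5-1 = 4 → [5, 4, 4, 8, 1, 7, 2, 4]
i=2: items[2] = 4-4 = 0 → [5, 4, 0, 8, 1, 7, 2, 4]
i=3: items[3] = 0-8 = -8 → [5, 4, 0, -8, 1, 7, 2, 4]
i=4: items[4] = (-8)-1 = -9 → [5, 4, 0, -8, -9, 7, 2, 4]
i=5: items[5] = (-9)-7 = -16 → [5, 4, 0, -8, -9, -16, 2, 4]
i=6: items[6] = (-16)-2 = -18 → [5, 4, 0, -8, -9, -16, -18, 4]
i=7: items[7] = (-18)-4 = -22 → [5, 4, 0, -8, -9, -16, -18, -22]
sum = -64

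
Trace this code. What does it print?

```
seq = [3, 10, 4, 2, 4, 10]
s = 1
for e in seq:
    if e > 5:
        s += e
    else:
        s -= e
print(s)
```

8

e=3: not >5, s = 1-3 = -2
e=10: >5, s = (-2)+10 = 8
e=4: not >5, s = 8-4 = 4
e=2: not >5, s = 4-2 = 2
e=4: not >5, s = 2-4 = -2
e=10: >5, s = (-2)+10 = 8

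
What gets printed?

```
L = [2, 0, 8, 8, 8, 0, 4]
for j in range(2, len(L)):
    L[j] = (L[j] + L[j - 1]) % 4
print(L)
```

[2, 0, 0, 0, 0, 0, 0]

j=2: L[2] = (8+0)%4 = 0 → [2, 0, 0, 8, 8, 0, 4]
j=3: L[3] = (8+0)%4 = 0 → [2, 0, 0, 0, 8, 0, 4]
j=4: L[4] = (8+0)%4 = 0 → [2, 0, 0, 0, 0, 0, 4]
j=5: L[5] = (0+0)%4 = 0 → [2, 0, 0, 0, 0, 0, 4]
j=6: L[6] = (4+0)%4 = 0 → [2, 0, 0, 0, 0, 0, 0]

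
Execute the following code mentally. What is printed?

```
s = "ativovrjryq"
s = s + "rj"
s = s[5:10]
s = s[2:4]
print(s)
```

+ 'rj' → 'ativovrjryqrj'
slice [5:10] → 'vrjry'
slice [2:4] → 'jr'

jr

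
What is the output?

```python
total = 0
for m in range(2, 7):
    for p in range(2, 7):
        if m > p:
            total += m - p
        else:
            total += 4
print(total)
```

m=2,p=2: not 2>2, total = 0+4 = 4
m=2,p=3: not 2>3, total = 4+4 = 8
m=2,p=4: not 2>4, total = 8+4 = 12
m=2,p=5: not 2>5, total = 12+4 = 16
m=2,p=6: not 2>6, total = 16+4 = 20
m=3,p=2: 3>2, total = 20+1 = 21
m=3,p=3: not 3>3, total = 21+4 = 25
m=3,p=4: not 3>4, total = 25+4 = 29
m=3,p=5: not 3>5, total = 29+4 = 33
m=3,p=6: not 3>6, total = 33+4 = 37
m=4,p=2: 4>2, total = 37+2 = 39
m=4,p=3: 4>3, total = 39+1 = 40
m=4,p=4: not 4>4, total = 40+4 = 44
m=4,p=5: not 4>5, total = 44+4 = 48
m=4,p=6: not 4>6, total = 48+4 = 52
m=5,p=2: 5>2, total = 52+3 = 55
m=5,p=3: 5>3, total = 55+2 = 57
m=5,p=4: 5>4, total = 57+1 = 58
m=5,p=5: not 5>5, total = 58+4 = 62
m=5,p=6: not 5>6, total = 62+4 = 66
m=6,p=2: 6>2, total = 66+4 = 70
m=6,p=3: 6>3, total = 70+3 = 73
m=6,p=4: 6>4, total = 73+2 = 75
m=6,p=5: 6>5, total = 75+1 = 76
m=6,p=6: not 6>6, total = 76+4 = 80

80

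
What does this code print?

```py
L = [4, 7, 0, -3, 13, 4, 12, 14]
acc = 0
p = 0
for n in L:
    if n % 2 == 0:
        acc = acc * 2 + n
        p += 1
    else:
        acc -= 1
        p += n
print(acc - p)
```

64

n=4: even, acc = 0*2+4 = 4; p=1
n=7: not even, acc = 4-1 = 3; p=8
n=0: even, acc = 3*2+0 = 6; p=9
n=-3: not even, acc = 6-1 = 5; p=6
n=13: not even, acc = 5-1 = 4; p=19
n=4: even, acc = 4*2+4 = 12; p=20
n=12: even, acc = 12*2+12 = 36; p=21
n=14: even, acc = 36*2+14 = 86; p=22
acc-p = 86-22 = 64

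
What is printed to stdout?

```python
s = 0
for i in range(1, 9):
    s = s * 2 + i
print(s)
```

i=1: s = 0*2+1 = 1
i=2: s = 1*2+2 = 4
i=3: s = 4*2+3 = 11
i=4: s = 11*2+4 = 26
i=5: s = 26*2+5 = 57
i=6: s = 57*2+6 = 120
i=7: s = 120*2+7 = 247
i=8: s = 247*2+8 = 502

502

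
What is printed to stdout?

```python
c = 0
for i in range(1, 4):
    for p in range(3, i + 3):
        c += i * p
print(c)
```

53

i=1,p=3: c = 0+3 = 3
i=2,p=3: c = 3+6 = 9
i=2,p=4: c = 9+8 = 17
i=3,p=3: c = 17+9 = 26
i=3,p=4: c = 26+12 = 38
i=3,p=5: c = 38+15 = 53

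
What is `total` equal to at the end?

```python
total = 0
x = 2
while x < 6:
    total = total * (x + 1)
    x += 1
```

x=2: total = 0*3 = 0
x=3: total = 0*4 = 0
x=4: total = 0*5 = 0
x=5: total = 0*6 = 0

0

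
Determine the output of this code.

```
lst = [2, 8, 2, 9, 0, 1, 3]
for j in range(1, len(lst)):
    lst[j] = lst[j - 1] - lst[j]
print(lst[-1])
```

-21

j=1: lst[1] = 2-8 = -6 → [2, -6, 2, 9, 0, 1, 3]
j=2: lst[2] = (-6)-2 = -8 → [2, -6, -8, 9, 0, 1, 3]
j=3: lst[3] = (-8)-9 = -17 → [2, -6, -8, -17, 0, 1, 3]
j=4: lst[4] = (-17)-0 = -17 → [2, -6, -8, -17, -17, 1, 3]
j=5: lst[5] = (-17)-1 = -18 → [2, -6, -8, -17, -17, -18, 3]
j=6: lst[6] = (-18)-3 = -21 → [2, -6, -8, -17, -17, -18, -21]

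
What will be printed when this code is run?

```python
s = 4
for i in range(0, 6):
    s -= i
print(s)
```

-11

i=0: s = 4-0 = 4
i=1: s = 4-1 = 3
i=2: s = 3-2 = 1
i=3: s = 1-3 = -2
i=4: s = (-2)-4 = -6
i=5: s = (-6)-5 = -11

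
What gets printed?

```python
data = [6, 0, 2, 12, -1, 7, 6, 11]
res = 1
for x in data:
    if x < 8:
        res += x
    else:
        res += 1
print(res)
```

23

x=6: <8, res = 1+6 = 7
x=0: <8, res = 7+0 = 7
x=2: <8, res = 7+2 = 9
x=12: not <8, res = 9+1 = 10
x=-1: <8, res = 10+(-1) = 9
x=7: <8, res = 9+7 = 16
x=6: <8, res = 16+6 = 22
x=11: not <8, res = 22+1 = 23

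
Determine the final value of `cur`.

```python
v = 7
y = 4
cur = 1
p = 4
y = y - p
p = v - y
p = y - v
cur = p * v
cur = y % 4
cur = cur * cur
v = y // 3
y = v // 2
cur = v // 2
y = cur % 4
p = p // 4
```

y = 4-4 = 0
p = 7-0 = 7
p = 0-7 = -7
cur = (-7)*7 = -49
cur = 0%4 = 0
cur = 0*0 = 0
v = 0//3 = 0
y = 0//2 = 0
cur = 0//2 = 0
y = 0%4 = 0
p = (-7)//4 = -2

0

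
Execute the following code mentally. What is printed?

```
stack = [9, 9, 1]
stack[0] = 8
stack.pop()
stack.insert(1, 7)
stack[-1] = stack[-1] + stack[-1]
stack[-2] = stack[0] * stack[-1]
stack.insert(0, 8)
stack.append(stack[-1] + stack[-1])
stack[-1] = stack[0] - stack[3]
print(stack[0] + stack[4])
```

-2

stack[0] = 8 → [8, 9, 1]
pop() removes 1 → [8, 9]
insert 7 at 1 → [8, 7, 9]
stack[-1] = stack[-1]+stack[-1] = 9+9 = 18 → [8, 7, 18]
stack[-2] = stack[0]*stack[-1] = 8*18 = 144 → [8, 144, 18]
insert 8 at 0 → [8, 8, 144, 18]
append stack[-1]+stack[-1] = 18+18 = 36 → [8, 8, 144, 18, 36]
stack[-1] = stack[0]-stack[3] = 8-18 = -10 → [8, 8, 144, 18, -10]
stack[0]+stack[4] = 8+(-10) = -2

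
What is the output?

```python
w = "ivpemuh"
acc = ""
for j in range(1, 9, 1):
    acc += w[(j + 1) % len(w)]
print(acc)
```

j=1: add w[2]='p' → 'p'
j=2: add w[3]='e' → 'pe'
j=3: add w[4]='m' → 'pem'
j=4: add w[5]='u' → 'pemu'
j=5: add w[6]='h' → 'pemuh'
j=6: add w[0]='i' → 'pemuhi'
j=7: add w[1]='v' → 'pemuhiv'
j=8: add w[2]='p' → 'pemuhivp'

pemuhivp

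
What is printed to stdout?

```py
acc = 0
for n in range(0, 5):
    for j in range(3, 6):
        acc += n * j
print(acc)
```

n=0,j=3: acc = 0+0 = 0
n=0,j=4: acc = 0+0 = 0
n=0,j=5: acc = 0+0 = 0
n=1,j=3: acc = 0+3 = 3
n=1,j=4: acc = 3+4 = 7
n=1,j=5: acc = 7+5 = 12
n=2,j=3: acc = 12+6 = 18
n=2,j=4: acc = 18+8 = 26
n=2,j=5: acc = 26+10 = 36
n=3,j=3: acc = 36+9 = 45
n=3,j=4: acc = 45+12 = 57
n=3,j=5: acc = 57+15 = 72
n=4,j=3: acc = 72+12 = 84
n=4,j=4: acc = 84+16 = 100
n=4,j=5: acc = 100+20 = 120

120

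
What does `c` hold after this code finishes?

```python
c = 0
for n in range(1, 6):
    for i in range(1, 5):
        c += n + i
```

110

n=1,i=1: c = 0+2 = 2
n=1,i=2: c = 2+3 = 5
n=1,i=3: c = 5+4 = 9
n=1,i=4: c = 9+5 = 14
n=2,i=1: c = 14+3 = 17
n=2,i=2: c = 17+4 = 21
n=2,i=3: c = 21+5 = 26
n=2,i=4: c = 26+6 = 32
n=3,i=1: c = 32+4 = 36
n=3,i=2: c = 36+5 = 41
n=3,i=3: c = 41+6 = 47
n=3,i=4: c = 47+7 = 54
n=4,i=1: c = 54+5 = 59
n=4,i=2: c = 59+6 = 65
n=4,i=3: c = 65+7 = 72
n=4,i=4: c = 72+8 = 80
n=5,i=1: c = 80+6 = 86
n=5,i=2: c = 86+7 = 93
n=5,i=3: c = 93+8 = 101
n=5,i=4: c = 101+9 = 110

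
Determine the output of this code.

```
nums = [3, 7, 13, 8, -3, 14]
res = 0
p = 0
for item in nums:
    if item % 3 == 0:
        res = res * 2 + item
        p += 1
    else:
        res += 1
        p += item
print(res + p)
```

54

item=3: %3==0, res = 0*2+3 = 3; p=1
item=7: not %3==0, res = 3+1 = 4; p=8
item=13: not %3==0, res = 4+1 = 5; p=21
item=8: not %3==0, res = 5+1 = 6; p=29
item=-3: %3==0, res = 6*2+(-3) = 9; p=30
item=14: not %3==0, res = 9+1 = 10; p=44
res+p = 10+44 = 54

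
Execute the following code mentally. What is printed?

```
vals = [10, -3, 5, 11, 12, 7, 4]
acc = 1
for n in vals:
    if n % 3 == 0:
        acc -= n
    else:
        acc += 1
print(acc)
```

-3

n=10: not %3==0, acc = 1+1 = 2
n=-3: %3==0, acc = 2-(-3) = 5
n=5: not %3==0, acc = 5+1 = 6
n=11: not %3==0, acc = 6+1 = 7
n=12: %3==0, acc = 7-12 = -5
n=7: not %3==0, acc = (-5)+1 = -4
n=4: not %3==0, acc = (-4)+1 = -3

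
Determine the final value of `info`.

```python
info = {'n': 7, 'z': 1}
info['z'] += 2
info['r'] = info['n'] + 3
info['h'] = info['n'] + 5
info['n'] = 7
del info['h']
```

info['z'] = 1+2 = 3 → {'n': 7, 'z': 3}
info['r'] = info['n']+3 = 10 → {'n': 7, 'z': 3, 'r': 10}
info['h'] = info['n']+5 = 12 → {'n': 7, 'z': 3, 'r': 10, 'h': 12}
info['n'] = 7 → {'n': 7, 'z': 3, 'r': 10, 'h': 12}
del 'h' → {'n': 7, 'z': 3, 'r': 10}

{'n': 7, 'z': 3, 'r': 10}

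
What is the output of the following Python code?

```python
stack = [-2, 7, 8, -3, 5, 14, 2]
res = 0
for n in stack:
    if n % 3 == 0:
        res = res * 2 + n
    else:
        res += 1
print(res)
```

6

n=-2: not %3==0, res = 0+1 = 1
n=7: not %3==0, res = 1+1 = 2
n=8: not %3==0, res = 2+1 = 3
n=-3: %3==0, res = 3*2+(-3) = 3
n=5: not %3==0, res = 3+1 = 4
n=14: not %3==0, res = 4+1 = 5
n=2: not %3==0, res = 5+1 = 6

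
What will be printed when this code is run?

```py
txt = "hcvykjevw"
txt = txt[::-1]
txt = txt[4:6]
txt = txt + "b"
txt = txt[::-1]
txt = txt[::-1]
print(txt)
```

kyb

reverse → 'wvejkyvch'
slice [4:6] → 'ky'
+ 'b' → 'kyb'
reverse → 'byk'
reverse → 'kyb'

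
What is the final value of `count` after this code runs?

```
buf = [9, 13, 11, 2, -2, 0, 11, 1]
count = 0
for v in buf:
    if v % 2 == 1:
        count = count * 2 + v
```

v=9: odd, count = 0*2+9 = 9
v=13: odd, count = 9*2+13 = 31
v=11: odd, count = 31*2+11 = 73
v=2: not odd
v=-2: not odd
v=0: not odd
v=11: odd, count = 73*2+11 = 157
v=1: odd, count = 157*2+1 = 315

315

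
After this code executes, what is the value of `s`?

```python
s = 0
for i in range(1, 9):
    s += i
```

i=1: s = 0+1 = 1
i=2: s = 1+2 = 3
i=3: s = 3+3 = 6
i=4: s = 6+4 = 10
i=5: s = 10+5 = 15
i=6: s = 15+6 = 21
i=7: s = 21+7 = 28
i=8: s = 28+8 = 36

36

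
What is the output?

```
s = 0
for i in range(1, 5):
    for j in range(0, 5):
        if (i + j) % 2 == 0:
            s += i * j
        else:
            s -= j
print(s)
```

32

i=1,j=0: odd sum, s = 0-0 = 0
i=1,j=1: even sum, s = 0+1 = 1
i=1,j=2: odd sum, s = 1-2 = -1
i=1,j=3: even sum, s = (-1)+3 = 2
i=1,j=4: odd sum, s = 2-4 = -2
i=2,j=0: even sum, s = (-2)+0 = -2
i=2,j=1: odd sum, s = (-2)-1 = -3
i=2,j=2: even sum, s = (-3)+4 = 1
i=2,j=3: odd sum, s = 1-3 = -2
i=2,j=4: even sum, s = (-2)+8 = 6
i=3,j=0: odd sum, s = 6-0 = 6
i=3,j=1: even sum, s = 6+3 = 9
i=3,j=2: odd sum, s = 9-2 = 7
i=3,j=3: even sum, s = 7+9 = 16
i=3,j=4: odd sum, s = 16-4 = 12
i=4,j=0: even sum, s = 12+0 = 12
i=4,j=1: odd sum, s = 12-1 = 11
i=4,j=2: even sum, s = 11+8 = 19
i=4,j=3: odd sum, s = 19-3 = 16
i=4,j=4: even sum, s = 16+16 = 32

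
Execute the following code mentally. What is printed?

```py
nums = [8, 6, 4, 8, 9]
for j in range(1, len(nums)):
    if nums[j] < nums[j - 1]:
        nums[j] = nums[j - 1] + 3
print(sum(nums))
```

j=1: 6<8, nums[1] = 8+3 = 11 → [8, 11, 4, 8, 9]
j=2: 4<11, nums[2] = 11+3 = 14 → [8, 11, 14, 8, 9]
j=3: 8<14, nums[3] = 14+3 = 17 → [8, 11, 14, 17, 9]
j=4: 9<17, nums[4] = 17+3 = 20 → [8, 11, 14, 17, 20]
sum = 70

70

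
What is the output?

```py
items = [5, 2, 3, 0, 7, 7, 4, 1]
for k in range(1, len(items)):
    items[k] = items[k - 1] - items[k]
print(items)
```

[5, 3, 0, 0, -7, -14, -18, -19]

k=1: items[1] = 5-2 = 3 → [5, 3, 3, 0, 7, 7, 4, 1]
k=2: items[2] = 3-3 = 0 → [5, 3, 0, 0, 7, 7, 4, 1]
k=3: items[3] = 0-0 = 0 → [5, 3, 0, 0, 7, 7, 4, 1]
k=4: items[4] = 0-7 = -7 → [5, 3, 0, 0, -7, 7, 4, 1]
k=5: items[5] = (-7)-7 = -14 → [5, 3, 0, 0, -7, -14, 4, 1]
k=6: items[6] = (-14)-4 = -18 → [5, 3, 0, 0, -7, -14, -18, 1]
k=7: items[7] = (-18)-1 = -19 → [5, 3, 0, 0, -7, -14, -18, -19]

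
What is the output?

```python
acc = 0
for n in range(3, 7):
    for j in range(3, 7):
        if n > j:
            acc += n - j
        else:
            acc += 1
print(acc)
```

n=3,j=3: not 3>3, acc = 0+1 = 1
n=3,j=4: not 3>4, acc = 1+1 = 2
n=3,j=5: not 3>5, acc = 2+1 = 3
n=3,j=6: not 3>6, acc = 3+1 = 4
n=4,j=3: 4>3, acc = 4+1 = 5
n=4,j=4: not 4>4, acc = 5+1 = 6
n=4,j=5: not 4>5, acc = 6+1 = 7
n=4,j=6: not 4>6, acc = 7+1 = 8
n=5,j=3: 5>3, acc = 8+2 = 10
n=5,j=4: 5>4, acc = 10+1 = 11
n=5,j=5: not 5>5, acc = 11+1 = 12
n=5,j=6: not 5>6, acc = 12+1 = 13
n=6,j=3: 6>3, acc = 13+3 = 16
n=6,j=4: 6>4, acc = 16+2 = 18
n=6,j=5: 6>5, acc = 18+1 = 19
n=6,j=6: not 6>6, acc = 19+1 = 20

20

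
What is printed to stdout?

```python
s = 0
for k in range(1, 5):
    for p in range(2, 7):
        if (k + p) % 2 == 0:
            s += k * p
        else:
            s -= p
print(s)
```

64

k=1,p=2: odd sum, s = 0-2 = -2
k=1,p=3: even sum, s = (-2)+3 = 1
k=1,p=4: odd sum, s = 1-4 = -3
k=1,p=5: even sum, s = (-3)+5 = 2
k=1,p=6: odd sum, s = 2-6 = -4
k=2,p=2: even sum, s = (-4)+4 = 0
k=2,p=3: odd sum, s = 0-3 = -3
k=2,p=4: even sum, s = (-3)+8 = 5
k=2,p=5: odd sum, s = 5-5 = 0
k=2,p=6: even sum, s = 0+12 = 12
k=3,p=2: odd sum, s = 12-2 = 10
k=3,p=3: even sum, s = 10+9 = 19
k=3,p=4: odd sum, s = 19-4 = 15
k=3,p=5: even sum, s = 15+15 = 30
k=3,p=6: odd sum, s = 30-6 = 24
k=4,p=2: even sum, s = 24+8 = 32
k=4,p=3: odd sum, s = 32-3 = 29
k=4,p=4: even sum, s = 29+16 = 45
k=4,p=5: odd sum, s = 45-5 = 40
k=4,p=6: even sum, s = 40+24 = 64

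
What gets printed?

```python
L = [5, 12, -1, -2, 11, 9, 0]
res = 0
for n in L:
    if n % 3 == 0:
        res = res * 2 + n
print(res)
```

n=5: not %3==0
n=12: %3==0, res = 0*2+12 = 12
n=-1: not %3==0
n=-2: not %3==0
n=11: not %3==0
n=9: %3==0, res = 12*2+9 = 33
n=0: %3==0, res = 33*2+0 = 66

66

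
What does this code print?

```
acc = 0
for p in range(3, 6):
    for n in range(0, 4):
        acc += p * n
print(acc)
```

p=3,n=0: acc = 0+0 = 0
p=3,n=1: acc = 0+3 = 3
p=3,n=2: acc = 3+6 = 9
p=3,n=3: acc = 9+9 = 18
p=4,n=0: acc = 18+0 = 18
p=4,n=1: acc = 18+4 = 22
p=4,n=2: acc = 22+8 = 30
p=4,n=3: acc = 30+12 = 42
p=5,n=0: acc = 42+0 = 42
p=5,n=1: acc = 42+5 = 47
p=5,n=2: acc = 47+10 = 57
p=5,n=3: acc = 57+15 = 72

72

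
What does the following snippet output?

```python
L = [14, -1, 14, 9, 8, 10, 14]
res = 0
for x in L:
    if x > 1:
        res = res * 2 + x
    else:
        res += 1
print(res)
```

x=14: >1, res = 0*2+14 = 14
x=-1: not >1, res = 14+1 = 15
x=14: >1, res = 15*2+14 = 44
x=9: >1, res = 44*2+9 = 97
x=8: >1, res = 97*2+8 = 202
x=10: >1, res = 202*2+10 = 414
x=14: >1, res = 414*2+14 = 842

842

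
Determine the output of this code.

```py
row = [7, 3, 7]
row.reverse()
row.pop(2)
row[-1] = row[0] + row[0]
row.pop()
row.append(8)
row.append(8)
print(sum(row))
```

reverse → [7, 3, 7]
pop(2) removes 7 → [7, 3]
row[-1] = row[0]+row[0] = 7+7 = 14 → [7, 14]
pop() removes 14 → [7]
append 8 → [7, 8]
append 8 → [7, 8, 8]
sum = 23

23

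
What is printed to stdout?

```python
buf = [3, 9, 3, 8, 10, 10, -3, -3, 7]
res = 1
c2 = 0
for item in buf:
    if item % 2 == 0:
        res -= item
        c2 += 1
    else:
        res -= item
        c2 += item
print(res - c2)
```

-62

item=3: not even, res = 1-3 = -2; c2=3
item=9: not even, res = (-2)-9 = -11; c2=12
item=3: not even, res = (-11)-3 = -14; c2=15
item=8: even, res = (-14)-8 = -22; c2=16
item=10: even, res = (-22)-10 = -32; c2=17
item=10: even, res = (-32)-10 = -42; c2=18
item=-3: not even, res = (-42)-(-3) = -39; c2=15
item=-3: not even, res = (-39)-(-3) = -36; c2=12
item=7: not even, res = (-36)-7 = -43; c2=19
res-c2 = (-43)-19 = -62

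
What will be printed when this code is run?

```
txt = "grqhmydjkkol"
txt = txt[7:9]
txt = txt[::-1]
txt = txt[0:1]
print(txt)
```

k

slice [7:9] → 'jk'
reverse → 'kj'
slice [0:1] → 'k'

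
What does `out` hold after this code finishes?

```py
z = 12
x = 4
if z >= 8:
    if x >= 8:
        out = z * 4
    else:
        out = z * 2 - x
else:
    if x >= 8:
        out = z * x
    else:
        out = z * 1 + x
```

z=12, x=4
z >= 8 is True; x >= 8 is False
→ out = z * 2 - x = 20

20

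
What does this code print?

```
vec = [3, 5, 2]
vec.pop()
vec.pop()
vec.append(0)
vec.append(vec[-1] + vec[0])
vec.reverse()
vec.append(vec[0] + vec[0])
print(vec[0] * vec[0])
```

9

pop() removes 2 → [3, 5]
pop() removes 5 → [3]
append 0 → [3, 0]
append vec[-1]+vec[0] = 0+3 = 3 → [3, 0, 3]
reverse → [3, 0, 3]
append vec[0]+vec[0] = 3+3 = 6 → [3, 0, 3, 6]
vec[0]*vec[0] = 3*3 = 9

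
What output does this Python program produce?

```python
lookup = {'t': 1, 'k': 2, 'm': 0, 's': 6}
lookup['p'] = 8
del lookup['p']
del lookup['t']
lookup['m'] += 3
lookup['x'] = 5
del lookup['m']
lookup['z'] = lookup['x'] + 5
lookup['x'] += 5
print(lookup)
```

lookup['p'] = 8 → {'t': 1, 'k': 2, 'm': 0, 's': 6, 'p': 8}
del 'p' → {'t': 1, 'k': 2, 'm': 0, 's': 6}
del 't' → {'k': 2, 'm': 0, 's': 6}
lookup['m'] = 0+3 = 3 → {'k': 2, 'm': 3, 's': 6}
lookup['x'] = 5 → {'k': 2, 'm': 3, 's': 6, 'x': 5}
del 'm' → {'k': 2, 's': 6, 'x': 5}
lookup['z'] = lookup['x']+5 = 10 → {'k': 2, 's': 6, 'x': 5, 'z': 10}
lookup['x'] = 5+5 = 10 → {'k': 2, 's': 6, 'x': 10, 'z': 10}

{'k': 2, 's': 6, 'x': 10, 'z': 10}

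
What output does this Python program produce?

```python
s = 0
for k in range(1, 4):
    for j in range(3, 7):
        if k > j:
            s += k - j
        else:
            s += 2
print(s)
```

k=1,j=3: not 1>3, s = 0+2 = 2
k=1,j=4: not 1>4, s = 2+2 = 4
k=1,j=5: not 1>5, s = 4+2 = 6
k=1,j=6: not 1>6, s = 6+2 = 8
k=2,j=3: not 2>3, s = 8+2 = 10
k=2,j=4: not 2>4, s = 10+2 = 12
k=2,j=5: not 2>5, s = 12+2 = 14
k=2,j=6: not 2>6, s = 14+2 = 16
k=3,j=3: not 3>3, s = 16+2 = 18
k=3,j=4: not 3>4, s = 18+2 = 20
k=3,j=5: not 3>5, s = 20+2 = 22
k=3,j=6: not 3>6, s = 22+2 = 24

24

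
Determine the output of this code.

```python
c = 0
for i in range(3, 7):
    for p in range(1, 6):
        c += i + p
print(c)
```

i=3,p=1: c = 0+4 = 4
i=3,p=2: c = 4+5 = 9
i=3,p=3: c = 9+6 = 15
i=3,p=4: c = 15+7 = 22
i=3,p=5: c = 22+8 = 30
i=4,p=1: c = 30+5 = 35
i=4,p=2: c = 35+6 = 41
i=4,p=3: c = 41+7 = 48
i=4,p=4: c = 48+8 = 56
i=4,p=5: c = 56+9 = 65
i=5,p=1: c = 65+6 = 71
i=5,p=2: c = 71+7 = 78
i=5,p=3: c = 78+8 = 86
i=5,p=4: c = 86+9 = 95
i=5,p=5: c = 95+10 = 105
i=6,p=1: c = 105+7 = 112
i=6,p=2: c = 112+8 = 120
i=6,p=3: c = 120+9 = 129
i=6,p=4: c = 129+10 = 139
i=6,p=5: c = 139+11 = 150

150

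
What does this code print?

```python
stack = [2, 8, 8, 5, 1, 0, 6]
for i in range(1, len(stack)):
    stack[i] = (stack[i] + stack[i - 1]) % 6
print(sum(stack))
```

11

i=1: stack[1] = (8+2)%6 = 4 → [2, 4, 8, 5, 1, 0, 6]
i=2: stack[2] = (8+4)%6 = 0 → [2, 4, 0, 5, 1, 0, 6]
i=3: stack[3] = (5+0)%6 = 5 → [2, 4, 0, 5, 1, 0, 6]
i=4: stack[4] = (1+5)%6 = 0 → [2, 4, 0, 5, 0, 0, 6]
i=5: stack[5] = (0+0)%6 = 0 → [2, 4, 0, 5, 0, 0, 6]
i=6: stack[6] = (6+0)%6 = 0 → [2, 4, 0, 5, 0, 0, 0]
sum = 11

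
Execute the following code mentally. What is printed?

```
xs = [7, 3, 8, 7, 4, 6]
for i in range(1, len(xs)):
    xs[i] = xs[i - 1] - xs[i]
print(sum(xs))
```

i=1: xs[1] = 7-3 = 4 → [7, 4, 8, 7, 4, 6]
i=2: xs[2] = 4-8 = -4 → [7, 4, -4, 7, 4, 6]
i=3: xs[3] = (-4)-7 = -11 → [7, 4, -4, -11, 4, 6]
i=4: xs[4] = (-11)-4 = -15 → [7, 4, -4, -11, -15, 6]
i=5: xs[5] = (-15)-6 = -21 → [7, 4, -4, -11, -15, -21]
sum = -40

-40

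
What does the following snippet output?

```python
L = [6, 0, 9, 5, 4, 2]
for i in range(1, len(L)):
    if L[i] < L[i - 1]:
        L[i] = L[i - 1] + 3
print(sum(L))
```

69

i=1: 0<6, L[1] = 6+3 = 9 → [6, 9, 9, 5, 4, 2]
i=2: 9>=9, unchanged → [6, 9, 9, 5, 4, 2]
i=3: 5<9, L[3] = 9+3 = 12 → [6, 9, 9, 12, 4, 2]
i=4: 4<12, L[4] = 12+3 = 15 → [6, 9, 9, 12, 15, 2]
i=5: 2<15, L[5] = 15+3 = 18 → [6, 9, 9, 12, 15, 18]
sum = 69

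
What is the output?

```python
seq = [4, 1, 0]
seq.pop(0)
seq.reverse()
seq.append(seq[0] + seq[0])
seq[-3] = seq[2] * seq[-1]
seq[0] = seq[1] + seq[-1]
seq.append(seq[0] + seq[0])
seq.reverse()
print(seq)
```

pop(0) removes 4 → [1, 0]
reverse → [0, 1]
append seq[0]+seq[0] = 0+0 = 0 → [0, 1, 0]
seq[-3] = seq[2]*seq[-1] = 0*0 = 0 → [0, 1, 0]
seq[0] = seq[1]+seq[-1] = 1+0 = 1 → [1, 1, 0]
append seq[0]+seq[0] = 1+1 = 2 → [1, 1, 0, 2]
reverse → [2, 0, 1, 1]

[2, 0, 1, 1]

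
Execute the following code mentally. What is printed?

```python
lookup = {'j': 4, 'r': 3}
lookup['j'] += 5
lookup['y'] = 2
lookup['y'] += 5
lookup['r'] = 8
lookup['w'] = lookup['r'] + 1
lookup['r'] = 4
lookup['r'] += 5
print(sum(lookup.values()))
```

lookup['j'] = 4+5 = 9 → {'j': 9, 'r': 3}
lookup['y'] = 2 → {'j': 9, 'r': 3, 'y': 2}
lookup['y'] = 2+5 = 7 → {'j': 9, 'r': 3, 'y': 7}
lookup['r'] = 8 → {'j': 9, 'r': 8, 'y': 7}
lookup['w'] = lookup['r']+1 = 9 → {'j': 9, 'r': 8, 'y': 7, 'w': 9}
lookup['r'] = 4 → {'j': 9, 'r': 4, 'y': 7, 'w': 9}
lookup['r'] = 4+5 = 9 → {'j': 9, 'r': 9, 'y': 7, 'w': 9}
sum of values = 34

34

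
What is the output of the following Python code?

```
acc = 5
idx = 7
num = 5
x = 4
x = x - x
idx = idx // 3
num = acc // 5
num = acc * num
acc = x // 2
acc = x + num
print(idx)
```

2

x = 4-4 = 0
idx = 7//3 = 2
num = 5//5 = 1
num = 5*1 = 5
acc = 0//2 = 0
acc = 0+5 = 5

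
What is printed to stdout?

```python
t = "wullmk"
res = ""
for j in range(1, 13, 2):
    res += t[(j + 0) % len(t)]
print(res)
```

j=1: add t[1]='u' → 'u'
j=3: add t[3]='l' → 'ul'
j=5: add t[5]='k' → 'ulk'
j=7: add t[1]='u' → 'ulku'
j=9: add t[3]='l' → 'ulkul'
j=11: add t[5]='k' → 'ulkulk'

ulkulk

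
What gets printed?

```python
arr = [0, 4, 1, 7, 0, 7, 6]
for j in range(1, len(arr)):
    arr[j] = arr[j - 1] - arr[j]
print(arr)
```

[0, -4, -5, -12, -12, -19, -25]

j=1: arr[1] = 0-4 = -4 → [0, -4, 1, 7, 0, 7, 6]
j=2: arr[2] = (-4)-1 = -5 → [0, -4, -5, 7, 0, 7, 6]
j=3: arr[3] = (-5)-7 = -12 → [0, -4, -5, -12, 0, 7, 6]
j=4: arr[4] = (-12)-0 = -12 → [0, -4, -5, -12, -12, 7, 6]
j=5: arr[5] = (-12)-7 = -19 → [0, -4, -5, -12, -12, -19, 6]
j=6: arr[6] = (-19)-6 = -25 → [0, -4, -5, -12, -12, -19, -25]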